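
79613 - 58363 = 21250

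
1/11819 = 1/11819 = 0.00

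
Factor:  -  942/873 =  - 2^1 * 3^ (- 1)*97^(  -  1)*157^1 = - 314/291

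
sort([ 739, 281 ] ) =[ 281,739]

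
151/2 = 151/2  =  75.50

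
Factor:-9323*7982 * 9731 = -724143905966 = - 2^1*13^1*37^1*263^1 * 307^1*9323^1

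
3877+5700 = 9577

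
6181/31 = 199 + 12/31=199.39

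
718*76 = 54568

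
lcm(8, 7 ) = 56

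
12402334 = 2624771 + 9777563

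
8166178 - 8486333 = - 320155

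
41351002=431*95942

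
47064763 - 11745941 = 35318822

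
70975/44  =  70975/44 = 1613.07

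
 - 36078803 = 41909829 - 77988632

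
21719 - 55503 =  - 33784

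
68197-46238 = 21959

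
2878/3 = 2878/3 = 959.33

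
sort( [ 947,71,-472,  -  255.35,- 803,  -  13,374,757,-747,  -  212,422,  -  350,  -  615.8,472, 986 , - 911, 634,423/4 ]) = [ - 911,-803,-747, - 615.8, - 472,  -  350, - 255.35, -212, - 13,71,423/4 , 374,422,472 , 634 , 757, 947,986 ] 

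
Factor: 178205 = 5^1*29^1*1229^1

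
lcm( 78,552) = 7176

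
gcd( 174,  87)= 87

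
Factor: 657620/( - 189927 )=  - 2^2*3^(-2) * 5^1*47^( - 1) * 131^1 * 251^1*449^( - 1) 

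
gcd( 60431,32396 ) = 623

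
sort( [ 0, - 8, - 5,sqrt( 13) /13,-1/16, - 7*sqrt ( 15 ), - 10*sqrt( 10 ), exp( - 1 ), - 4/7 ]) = [ - 10*sqrt( 10),-7*sqrt(15), - 8, - 5, - 4/7, - 1/16, 0,sqrt(13 )/13,exp( - 1 )]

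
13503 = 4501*3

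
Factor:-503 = - 503^1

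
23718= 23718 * 1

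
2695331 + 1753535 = 4448866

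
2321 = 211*11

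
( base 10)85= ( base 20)45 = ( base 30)2P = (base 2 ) 1010101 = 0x55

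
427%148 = 131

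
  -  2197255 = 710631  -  2907886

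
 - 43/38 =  - 43/38  =  - 1.13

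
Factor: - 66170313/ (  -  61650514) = 2^( - 1)*3^2*11^1 * 47^1*14221^1*30825257^( - 1)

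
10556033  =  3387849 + 7168184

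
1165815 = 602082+563733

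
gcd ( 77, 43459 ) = 1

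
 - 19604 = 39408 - 59012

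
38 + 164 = 202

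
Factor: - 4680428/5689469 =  - 2^2*1489^( - 1 )*3821^(-1 )*1170107^1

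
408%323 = 85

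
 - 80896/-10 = 8089+3/5 =8089.60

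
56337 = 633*89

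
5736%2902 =2834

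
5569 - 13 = 5556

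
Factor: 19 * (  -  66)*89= - 111606 = - 2^1*3^1*11^1*19^1*89^1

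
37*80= 2960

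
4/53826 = 2/26913 = 0.00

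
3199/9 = 3199/9 = 355.44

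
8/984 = 1/123= 0.01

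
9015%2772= 699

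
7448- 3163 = 4285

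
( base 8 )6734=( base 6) 24232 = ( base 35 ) 2vd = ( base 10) 3548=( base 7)13226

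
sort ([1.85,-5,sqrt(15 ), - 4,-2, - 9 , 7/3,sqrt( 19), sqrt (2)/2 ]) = [-9,-5, - 4 , - 2, sqrt( 2)/2 , 1.85,7/3, sqrt(15 ), sqrt( 19 )]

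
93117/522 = 178 + 67/174 = 178.39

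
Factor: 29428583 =109^1*269987^1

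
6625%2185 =70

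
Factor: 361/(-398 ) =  - 2^ (  -  1)*19^2*199^ ( - 1 )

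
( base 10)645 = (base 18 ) 1HF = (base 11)537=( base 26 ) ol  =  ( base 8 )1205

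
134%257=134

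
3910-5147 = -1237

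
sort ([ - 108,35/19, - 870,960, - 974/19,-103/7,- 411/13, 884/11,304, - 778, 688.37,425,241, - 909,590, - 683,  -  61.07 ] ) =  [ - 909, - 870 , - 778, - 683, - 108,-61.07, - 974/19, - 411/13, - 103/7,35/19,884/11,241,304,425, 590, 688.37, 960] 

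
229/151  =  229/151  =  1.52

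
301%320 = 301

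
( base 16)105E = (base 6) 31222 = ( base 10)4190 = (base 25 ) 6HF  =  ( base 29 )4se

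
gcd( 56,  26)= 2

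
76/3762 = 2/99=0.02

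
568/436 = 142/109 = 1.30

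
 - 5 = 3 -8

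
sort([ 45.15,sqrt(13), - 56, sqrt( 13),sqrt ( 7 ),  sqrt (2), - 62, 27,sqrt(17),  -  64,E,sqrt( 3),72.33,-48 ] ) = [ - 64, - 62, - 56,- 48 , sqrt (2), sqrt(3) , sqrt(7),E,sqrt(13),sqrt( 13), sqrt( 17), 27,45.15,72.33 ] 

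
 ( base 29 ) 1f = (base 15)2e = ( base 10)44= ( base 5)134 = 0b101100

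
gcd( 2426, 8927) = 1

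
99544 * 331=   32949064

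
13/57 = 13/57 = 0.23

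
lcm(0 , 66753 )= 0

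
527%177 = 173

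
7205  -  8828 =-1623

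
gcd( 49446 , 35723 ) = 1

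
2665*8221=21908965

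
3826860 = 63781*60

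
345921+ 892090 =1238011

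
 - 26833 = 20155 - 46988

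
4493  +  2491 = 6984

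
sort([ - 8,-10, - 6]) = [ - 10, - 8, - 6]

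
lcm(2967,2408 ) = 166152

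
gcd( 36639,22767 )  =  3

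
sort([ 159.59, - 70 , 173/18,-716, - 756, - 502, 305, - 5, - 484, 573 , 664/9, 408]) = [ - 756, - 716 , - 502, - 484, - 70, - 5, 173/18, 664/9,  159.59, 305,408,573]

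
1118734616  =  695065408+423669208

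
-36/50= -18/25= - 0.72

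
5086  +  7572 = 12658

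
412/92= 103/23 = 4.48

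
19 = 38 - 19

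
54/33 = 18/11 = 1.64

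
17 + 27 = 44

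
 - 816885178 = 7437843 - 824323021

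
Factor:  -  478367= - 383^1*1249^1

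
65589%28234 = 9121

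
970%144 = 106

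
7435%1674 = 739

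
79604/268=19901/67 =297.03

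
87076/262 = 43538/131 = 332.35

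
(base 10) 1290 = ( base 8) 2412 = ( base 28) 1I2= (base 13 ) 783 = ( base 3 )1202210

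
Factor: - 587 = - 587^1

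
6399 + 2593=8992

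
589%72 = 13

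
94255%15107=3613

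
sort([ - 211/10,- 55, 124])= [ - 55, - 211/10, 124]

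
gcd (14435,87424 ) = 1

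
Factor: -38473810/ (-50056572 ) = 2^ ( - 1)*3^(  -  1)*5^1*41^ ( - 1)*89^1*139^1*311^1* 101741^( - 1) = 19236905/25028286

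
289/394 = 289/394 = 0.73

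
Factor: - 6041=-7^1 * 863^1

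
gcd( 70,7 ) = 7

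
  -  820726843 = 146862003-967588846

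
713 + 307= 1020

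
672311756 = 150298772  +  522012984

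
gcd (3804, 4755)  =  951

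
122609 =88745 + 33864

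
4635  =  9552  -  4917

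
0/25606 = 0 = 0.00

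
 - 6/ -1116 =1/186 = 0.01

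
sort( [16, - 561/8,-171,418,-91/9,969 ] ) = [ - 171,-561/8, - 91/9,16,418,969]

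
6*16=96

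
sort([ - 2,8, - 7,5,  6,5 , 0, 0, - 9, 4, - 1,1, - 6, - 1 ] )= [-9, - 7, - 6, - 2, -1, - 1,0, 0, 1 , 4,5, 5,  6, 8 ]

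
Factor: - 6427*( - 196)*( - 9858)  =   - 12418043736 = - 2^3*3^1*7^2 * 31^1 *53^1* 6427^1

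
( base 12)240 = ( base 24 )E0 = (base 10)336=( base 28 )c0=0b101010000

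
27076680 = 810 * 33428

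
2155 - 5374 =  -3219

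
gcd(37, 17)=1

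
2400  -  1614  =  786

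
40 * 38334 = 1533360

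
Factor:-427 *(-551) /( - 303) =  - 235277/303 = - 3^( - 1 )*7^1 * 19^1*29^1*61^1 * 101^( - 1)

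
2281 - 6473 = -4192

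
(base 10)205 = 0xCD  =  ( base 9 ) 247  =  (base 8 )315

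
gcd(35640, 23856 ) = 24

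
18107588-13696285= 4411303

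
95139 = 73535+21604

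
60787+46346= 107133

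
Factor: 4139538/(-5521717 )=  - 2^1*3^1*13^1*73^1*727^1*1153^(- 1 )*4789^( - 1 )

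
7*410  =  2870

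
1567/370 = 1567/370 = 4.24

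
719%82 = 63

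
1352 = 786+566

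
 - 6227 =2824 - 9051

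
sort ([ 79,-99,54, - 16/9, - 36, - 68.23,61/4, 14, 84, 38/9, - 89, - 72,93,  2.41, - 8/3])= [ - 99, - 89, - 72,- 68.23, - 36, - 8/3,-16/9, 2.41,  38/9 , 14  ,  61/4, 54, 79,84, 93 ] 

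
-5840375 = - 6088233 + 247858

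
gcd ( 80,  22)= 2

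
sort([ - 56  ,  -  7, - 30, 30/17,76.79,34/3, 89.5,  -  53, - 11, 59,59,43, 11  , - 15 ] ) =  [ - 56, -53, -30,-15 , - 11, - 7, 30/17, 11, 34/3, 43,59, 59, 76.79, 89.5]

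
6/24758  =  3/12379 = 0.00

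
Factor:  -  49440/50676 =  - 40/41 =-  2^3 * 5^1*41^( - 1)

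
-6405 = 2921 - 9326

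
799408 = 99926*8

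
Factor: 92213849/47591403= 3^(- 1)*7^1 * 13^1 *53^( - 1 )*263^1*3853^1*299317^(-1) 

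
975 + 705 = 1680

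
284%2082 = 284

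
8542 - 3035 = 5507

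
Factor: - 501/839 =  - 3^1 * 167^1 * 839^(  -  1)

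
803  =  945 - 142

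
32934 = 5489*6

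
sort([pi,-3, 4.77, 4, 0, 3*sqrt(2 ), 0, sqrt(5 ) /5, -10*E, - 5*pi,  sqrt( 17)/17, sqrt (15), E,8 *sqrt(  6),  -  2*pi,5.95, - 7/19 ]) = [ - 10* E ,-5 * pi, -2*pi, - 3, - 7/19, 0, 0, sqrt(17) /17 , sqrt( 5)/5, E,pi,sqrt ( 15),  4,3*sqrt( 2 ),4.77, 5.95, 8*sqrt( 6 ) ] 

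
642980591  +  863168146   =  1506148737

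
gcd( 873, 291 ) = 291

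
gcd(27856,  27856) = 27856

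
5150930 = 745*6914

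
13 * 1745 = 22685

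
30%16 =14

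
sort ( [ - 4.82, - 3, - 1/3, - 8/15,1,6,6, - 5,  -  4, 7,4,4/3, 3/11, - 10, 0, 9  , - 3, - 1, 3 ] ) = [ - 10  ,- 5, - 4.82, -4, - 3, - 3, - 1 , - 8/15, - 1/3,0,3/11,1,4/3, 3,4,6, 6,7 , 9] 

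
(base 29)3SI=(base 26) 4OP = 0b110100011001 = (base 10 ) 3353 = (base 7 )12530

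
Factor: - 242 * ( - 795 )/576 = 32065/96 = 2^(  -  5 )*3^ (-1 )*5^1 * 11^2*53^1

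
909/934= 909/934  =  0.97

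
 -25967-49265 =-75232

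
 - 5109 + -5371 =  - 10480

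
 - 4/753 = -1 + 749/753 = - 0.01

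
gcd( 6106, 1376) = 86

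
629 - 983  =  -354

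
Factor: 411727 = 411727^1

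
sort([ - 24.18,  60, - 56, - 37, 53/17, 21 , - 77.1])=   [ - 77.1, - 56, - 37,-24.18,53/17,21, 60]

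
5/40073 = 5/40073 = 0.00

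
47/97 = 47/97 = 0.48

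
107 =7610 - 7503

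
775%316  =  143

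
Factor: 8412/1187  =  2^2* 3^1*701^1*1187^( - 1)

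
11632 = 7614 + 4018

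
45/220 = 9/44 = 0.20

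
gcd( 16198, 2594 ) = 2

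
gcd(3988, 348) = 4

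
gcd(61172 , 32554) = 82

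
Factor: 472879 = 11^1 * 42989^1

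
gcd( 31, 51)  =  1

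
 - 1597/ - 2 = 1597/2= 798.50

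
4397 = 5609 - 1212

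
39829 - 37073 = 2756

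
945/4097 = 945/4097 = 0.23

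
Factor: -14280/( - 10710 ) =2^2*3^( - 1)=4/3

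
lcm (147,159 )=7791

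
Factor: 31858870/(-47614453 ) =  - 2^1* 5^1 * 3185887^1*47614453^( - 1 )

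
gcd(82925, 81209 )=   1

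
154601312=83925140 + 70676172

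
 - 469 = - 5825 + 5356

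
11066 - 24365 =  - 13299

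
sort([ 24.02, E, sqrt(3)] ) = [ sqrt( 3), E,  24.02]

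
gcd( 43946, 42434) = 14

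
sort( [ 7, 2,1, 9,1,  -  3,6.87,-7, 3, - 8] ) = [ - 8, - 7, - 3,1, 1, 2, 3 , 6.87, 7,  9 ]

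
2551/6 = 425 + 1/6= 425.17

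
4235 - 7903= - 3668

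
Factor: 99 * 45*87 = 3^5 * 5^1 * 11^1 *29^1 =387585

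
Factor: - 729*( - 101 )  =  73629= 3^6 * 101^1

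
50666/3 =16888 + 2/3=16888.67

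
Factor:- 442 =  - 2^1*13^1*17^1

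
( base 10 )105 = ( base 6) 253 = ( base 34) 33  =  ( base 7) 210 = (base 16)69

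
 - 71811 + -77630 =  - 149441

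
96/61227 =32/20409 = 0.00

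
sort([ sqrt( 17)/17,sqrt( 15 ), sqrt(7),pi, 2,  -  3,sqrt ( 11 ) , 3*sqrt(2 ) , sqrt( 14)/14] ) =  [ - 3,sqrt(17)/17,sqrt ( 14)/14,2,  sqrt(7),pi, sqrt( 11), sqrt(15),3*sqrt(2)]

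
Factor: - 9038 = -2^1*4519^1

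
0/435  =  0 = 0.00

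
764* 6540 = 4996560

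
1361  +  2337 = 3698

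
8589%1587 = 654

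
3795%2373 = 1422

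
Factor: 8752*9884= 86504768 = 2^6*7^1*353^1*547^1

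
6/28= 3/14 = 0.21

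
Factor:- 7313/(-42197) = 71^1*103^1*42197^( - 1 )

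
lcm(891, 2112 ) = 57024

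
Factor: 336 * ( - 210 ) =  - 2^5* 3^2*5^1 *7^2  =  -  70560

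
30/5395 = 6/1079 = 0.01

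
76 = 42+34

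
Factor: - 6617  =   - 13^1*509^1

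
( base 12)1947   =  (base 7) 11656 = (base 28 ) 3PR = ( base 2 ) 110000000111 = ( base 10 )3079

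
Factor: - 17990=-2^1 *5^1* 7^1* 257^1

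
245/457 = 245/457 = 0.54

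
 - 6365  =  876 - 7241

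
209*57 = 11913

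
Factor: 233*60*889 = 12428220 = 2^2*3^1*5^1*7^1*127^1*233^1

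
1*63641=63641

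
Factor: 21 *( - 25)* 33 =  - 17325 = - 3^2 * 5^2*7^1*11^1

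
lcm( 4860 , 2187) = 43740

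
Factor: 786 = 2^1*3^1*131^1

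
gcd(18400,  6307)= 1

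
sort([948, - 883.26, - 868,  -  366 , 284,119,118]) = [-883.26, - 868, - 366,118,119, 284, 948] 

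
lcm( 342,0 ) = 0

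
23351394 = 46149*506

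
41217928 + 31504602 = 72722530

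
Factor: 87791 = 11^1*23^1*347^1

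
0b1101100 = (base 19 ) 5d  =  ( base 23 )4G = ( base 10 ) 108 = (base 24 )4C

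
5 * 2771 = 13855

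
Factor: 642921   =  3^1*41^1*5227^1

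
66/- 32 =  - 3 + 15/16 = - 2.06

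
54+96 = 150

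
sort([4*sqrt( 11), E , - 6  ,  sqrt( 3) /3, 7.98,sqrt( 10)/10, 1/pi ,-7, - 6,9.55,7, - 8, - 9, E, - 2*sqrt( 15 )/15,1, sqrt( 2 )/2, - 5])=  [ - 9,  -  8, - 7, - 6, - 6, - 5 , - 2 * sqrt( 15)/15  ,  sqrt ( 10)/10,  1/pi , sqrt( 3)/3, sqrt(2)/2,1,E, E,  7, 7.98,9.55,4*sqrt( 11 )]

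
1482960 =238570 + 1244390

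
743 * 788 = 585484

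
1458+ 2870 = 4328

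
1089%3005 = 1089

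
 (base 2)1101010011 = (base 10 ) 851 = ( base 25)191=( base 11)704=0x353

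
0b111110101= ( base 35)EB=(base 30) GL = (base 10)501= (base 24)KL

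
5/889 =5/889= 0.01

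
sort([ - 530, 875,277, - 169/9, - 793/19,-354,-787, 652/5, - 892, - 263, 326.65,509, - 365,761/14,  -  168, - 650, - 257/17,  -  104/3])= [  -  892,-787, - 650, - 530, - 365, -354,-263, - 168,  -  793/19, - 104/3, - 169/9,  -  257/17, 761/14, 652/5 , 277, 326.65,509,  875]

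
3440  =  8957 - 5517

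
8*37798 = 302384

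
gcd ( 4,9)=1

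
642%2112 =642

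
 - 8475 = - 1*8475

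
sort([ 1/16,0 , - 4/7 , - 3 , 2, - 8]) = [- 8, - 3, - 4/7,0 , 1/16, 2] 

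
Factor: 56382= 2^1*3^1*9397^1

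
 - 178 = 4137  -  4315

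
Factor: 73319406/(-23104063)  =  -2^1*3^1*12219901^1*23104063^( - 1 ) 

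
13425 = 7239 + 6186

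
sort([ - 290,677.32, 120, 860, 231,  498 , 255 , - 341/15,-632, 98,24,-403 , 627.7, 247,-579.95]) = [ - 632,-579.95,  -  403,-290,- 341/15,  24,98, 120, 231,  247,255,  498,627.7 , 677.32,860 ] 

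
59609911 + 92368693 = 151978604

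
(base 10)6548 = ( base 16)1994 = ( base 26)9HM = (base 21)ehh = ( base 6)50152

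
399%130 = 9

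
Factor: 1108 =2^2*277^1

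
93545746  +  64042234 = 157587980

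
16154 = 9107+7047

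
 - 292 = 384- 676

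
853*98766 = 84247398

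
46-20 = 26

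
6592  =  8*824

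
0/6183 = 0 = 0.00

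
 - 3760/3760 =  - 1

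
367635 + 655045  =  1022680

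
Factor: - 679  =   - 7^1*  97^1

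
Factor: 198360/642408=285/923 = 3^1 * 5^1*13^( - 1 ) *19^1*71^ ( - 1)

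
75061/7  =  10723 =10723.00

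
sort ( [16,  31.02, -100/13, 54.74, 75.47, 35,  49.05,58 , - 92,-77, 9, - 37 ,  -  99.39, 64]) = [ - 99.39, - 92,  -  77,  -  37,  -  100/13,9,16, 31.02, 35,49.05,54.74, 58,64,75.47]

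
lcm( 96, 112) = 672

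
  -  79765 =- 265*301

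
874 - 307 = 567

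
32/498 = 16/249 = 0.06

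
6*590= 3540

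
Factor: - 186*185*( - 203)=2^1*3^1*5^1*7^1*29^1 * 31^1*37^1=6985230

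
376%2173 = 376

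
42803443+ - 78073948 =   -  35270505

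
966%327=312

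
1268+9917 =11185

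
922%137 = 100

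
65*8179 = 531635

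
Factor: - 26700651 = -3^3*149^1*6637^1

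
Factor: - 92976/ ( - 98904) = 2^1*149^1 *317^( - 1 ) = 298/317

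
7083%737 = 450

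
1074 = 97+977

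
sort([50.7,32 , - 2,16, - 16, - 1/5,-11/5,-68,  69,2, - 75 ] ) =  [ - 75, - 68, - 16,-11/5, - 2, - 1/5, 2,16, 32 , 50.7,69] 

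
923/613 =1 + 310/613 = 1.51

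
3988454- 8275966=  -  4287512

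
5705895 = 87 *65585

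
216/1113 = 72/371 = 0.19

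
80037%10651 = 5480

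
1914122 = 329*5818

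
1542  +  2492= 4034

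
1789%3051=1789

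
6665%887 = 456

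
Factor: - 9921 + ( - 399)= - 10320 = - 2^4*3^1*5^1*43^1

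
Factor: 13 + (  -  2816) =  - 2803^1 = - 2803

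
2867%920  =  107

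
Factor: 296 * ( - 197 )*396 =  - 23091552= - 2^5*3^2*11^1*37^1*197^1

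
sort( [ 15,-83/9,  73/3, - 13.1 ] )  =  [ - 13.1, - 83/9, 15, 73/3 ] 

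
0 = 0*79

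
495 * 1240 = 613800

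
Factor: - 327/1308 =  - 1/4  =  -2^(-2) 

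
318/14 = 159/7 = 22.71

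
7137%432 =225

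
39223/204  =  192 + 55/204 = 192.27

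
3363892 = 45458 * 74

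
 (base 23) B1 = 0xfe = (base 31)86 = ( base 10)254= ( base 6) 1102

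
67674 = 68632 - 958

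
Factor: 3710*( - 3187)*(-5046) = 2^2*3^1 * 5^1*7^1 * 29^2*53^1*3187^1 = 59662743420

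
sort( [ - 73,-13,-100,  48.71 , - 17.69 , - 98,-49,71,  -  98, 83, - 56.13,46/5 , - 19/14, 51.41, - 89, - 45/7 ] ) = [- 100, - 98,-98, - 89,  -  73, - 56.13, - 49, - 17.69, - 13, - 45/7, - 19/14, 46/5,48.71,51.41,71,83]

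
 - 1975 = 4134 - 6109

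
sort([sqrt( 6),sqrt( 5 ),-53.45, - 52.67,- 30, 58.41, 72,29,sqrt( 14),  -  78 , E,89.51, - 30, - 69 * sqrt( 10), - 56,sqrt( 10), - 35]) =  [-69 * sqrt( 10), - 78,-56, - 53.45,-52.67,-35,-30,-30, sqrt( 5), sqrt( 6), E, sqrt( 10),sqrt ( 14), 29, 58.41, 72,89.51 ] 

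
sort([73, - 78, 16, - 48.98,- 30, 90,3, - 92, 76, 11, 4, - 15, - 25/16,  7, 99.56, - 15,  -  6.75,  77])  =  [-92, - 78, - 48.98, -30, - 15,- 15,-6.75, - 25/16, 3,4,  7,11,  16, 73,76, 77,  90,  99.56]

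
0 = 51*0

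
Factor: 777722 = 2^1*11^1*23^1  *  29^1*53^1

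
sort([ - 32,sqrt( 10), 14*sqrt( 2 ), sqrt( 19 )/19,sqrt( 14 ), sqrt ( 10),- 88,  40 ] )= [  -  88, - 32,sqrt(19) /19, sqrt(10 ),sqrt( 10 ),sqrt(14),14*sqrt (2 ),40] 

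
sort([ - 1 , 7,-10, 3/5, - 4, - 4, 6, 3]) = [ - 10,-4, - 4, - 1,  3/5,3,  6,  7]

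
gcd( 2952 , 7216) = 328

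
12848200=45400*283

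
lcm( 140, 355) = 9940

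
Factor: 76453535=5^1*137^1 * 111611^1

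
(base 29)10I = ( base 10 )859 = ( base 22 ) 1h1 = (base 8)1533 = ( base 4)31123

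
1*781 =781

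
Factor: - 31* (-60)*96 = 178560 = 2^7*3^2*5^1*31^1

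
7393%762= 535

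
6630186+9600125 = 16230311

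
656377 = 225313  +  431064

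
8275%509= 131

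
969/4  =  242 + 1/4  =  242.25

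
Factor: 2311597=19^1 * 89^1*1367^1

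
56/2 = 28= 28.00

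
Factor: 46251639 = 3^2*7^2*104879^1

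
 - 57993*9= -521937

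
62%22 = 18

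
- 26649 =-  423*63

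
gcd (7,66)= 1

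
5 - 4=1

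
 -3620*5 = -18100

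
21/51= 7/17 = 0.41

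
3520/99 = 35 + 5/9 = 35.56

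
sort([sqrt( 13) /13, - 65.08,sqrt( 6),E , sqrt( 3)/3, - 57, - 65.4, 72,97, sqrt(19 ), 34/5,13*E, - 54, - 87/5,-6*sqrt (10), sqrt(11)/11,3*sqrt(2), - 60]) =[ - 65.4, - 65.08, - 60,-57, - 54, - 6*sqrt(10 ), - 87/5, sqrt( 13)/13,sqrt( 11)/11 , sqrt( 3)/3 , sqrt( 6 ) , E,3*sqrt (2),  sqrt(19 ),34/5,  13*E,72 , 97]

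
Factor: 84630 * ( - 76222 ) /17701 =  - 2^2*3^1*  5^1 * 7^1*13^1 * 23^1*571^( - 1)*1657^1 = -208086060/571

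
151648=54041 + 97607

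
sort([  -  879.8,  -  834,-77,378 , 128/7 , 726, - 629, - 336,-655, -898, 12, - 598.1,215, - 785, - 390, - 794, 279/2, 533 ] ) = [ -898, - 879.8, - 834, - 794, - 785, - 655,-629, - 598.1, - 390, - 336,  -  77,12,128/7, 279/2,215,378 , 533,726 ] 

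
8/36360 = 1/4545 = 0.00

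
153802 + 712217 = 866019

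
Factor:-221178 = -2^1*3^1* 191^1*193^1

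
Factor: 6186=2^1 * 3^1 * 1031^1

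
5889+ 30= 5919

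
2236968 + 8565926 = 10802894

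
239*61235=14635165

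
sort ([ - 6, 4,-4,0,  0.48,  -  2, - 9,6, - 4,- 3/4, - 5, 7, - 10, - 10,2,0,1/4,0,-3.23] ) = [  -  10, - 10,-9, - 6, - 5 , - 4,-4 ,-3.23,-2, - 3/4 , 0,  0, 0, 1/4, 0.48,2,  4, 6,7] 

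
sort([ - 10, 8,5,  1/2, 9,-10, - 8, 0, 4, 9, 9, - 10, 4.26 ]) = [ - 10, - 10, - 10, - 8, 0,1/2, 4,4.26,5 , 8,9 , 9, 9]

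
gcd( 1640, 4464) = 8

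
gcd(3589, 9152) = 1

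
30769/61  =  30769/61= 504.41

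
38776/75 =38776/75 = 517.01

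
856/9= 95 + 1/9 = 95.11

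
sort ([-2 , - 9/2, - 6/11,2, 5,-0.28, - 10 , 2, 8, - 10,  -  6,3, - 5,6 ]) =[ - 10, - 10, - 6, - 5  , - 9/2, - 2, - 6/11,  -  0.28, 2, 2,3,5, 6, 8 ] 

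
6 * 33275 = 199650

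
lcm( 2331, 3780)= 139860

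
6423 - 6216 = 207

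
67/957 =67/957 = 0.07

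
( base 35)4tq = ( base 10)5941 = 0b1011100110101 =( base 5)142231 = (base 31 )65K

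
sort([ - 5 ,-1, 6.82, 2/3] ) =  [ - 5, - 1, 2/3,  6.82 ] 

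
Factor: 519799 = 7^1*74257^1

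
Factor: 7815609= 3^6*71^1*151^1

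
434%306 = 128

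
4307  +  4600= 8907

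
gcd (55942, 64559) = 1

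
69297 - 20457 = 48840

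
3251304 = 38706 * 84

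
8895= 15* 593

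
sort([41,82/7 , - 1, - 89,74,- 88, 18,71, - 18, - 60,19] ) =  [ - 89,-88, - 60,-18,-1, 82/7,18 , 19,  41,71, 74 ]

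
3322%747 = 334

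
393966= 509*774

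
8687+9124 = 17811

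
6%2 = 0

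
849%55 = 24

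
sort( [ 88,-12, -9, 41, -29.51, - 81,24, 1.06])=[-81,-29.51, - 12,-9,1.06,24,  41,88 ]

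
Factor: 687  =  3^1* 229^1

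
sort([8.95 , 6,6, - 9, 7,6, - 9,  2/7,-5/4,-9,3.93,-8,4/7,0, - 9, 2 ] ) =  [ - 9, - 9, -9,  -  9, - 8 ,  -  5/4,0,2/7,  4/7 , 2 , 3.93,  6 , 6, 6 , 7, 8.95 ] 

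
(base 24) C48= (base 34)62c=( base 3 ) 100121212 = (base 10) 7016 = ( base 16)1B68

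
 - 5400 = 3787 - 9187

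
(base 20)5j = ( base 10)119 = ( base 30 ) 3t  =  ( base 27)4B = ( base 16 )77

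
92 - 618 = -526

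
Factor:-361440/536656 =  - 2^1*3^2 *5^1 * 17^(-1 )*251^1*1973^( - 1) = -22590/33541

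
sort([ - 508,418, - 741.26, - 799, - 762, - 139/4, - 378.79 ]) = [ -799, - 762, - 741.26, - 508, - 378.79,-139/4, 418]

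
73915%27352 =19211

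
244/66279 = 244/66279 = 0.00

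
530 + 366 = 896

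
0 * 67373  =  0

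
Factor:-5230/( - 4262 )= 2615/2131  =  5^1 * 523^1 * 2131^( - 1 )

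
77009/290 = 77009/290=265.55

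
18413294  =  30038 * 613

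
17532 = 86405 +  - 68873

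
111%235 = 111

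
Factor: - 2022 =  - 2^1*3^1*337^1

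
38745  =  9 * 4305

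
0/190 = 0 = 0.00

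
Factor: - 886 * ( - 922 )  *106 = 86590552 = 2^3*53^1*443^1*461^1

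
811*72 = 58392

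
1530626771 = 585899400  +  944727371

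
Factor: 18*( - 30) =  - 2^2 * 3^3*5^1 = -  540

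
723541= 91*7951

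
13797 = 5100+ 8697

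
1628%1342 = 286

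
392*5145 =2016840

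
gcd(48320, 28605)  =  5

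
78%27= 24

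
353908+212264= 566172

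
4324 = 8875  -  4551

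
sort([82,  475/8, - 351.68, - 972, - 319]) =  [-972, - 351.68, - 319, 475/8, 82]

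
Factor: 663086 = 2^1*331543^1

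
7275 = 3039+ 4236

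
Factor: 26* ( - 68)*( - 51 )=90168 = 2^3*3^1*13^1*17^2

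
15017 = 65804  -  50787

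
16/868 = 4/217 = 0.02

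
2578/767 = 2578/767  =  3.36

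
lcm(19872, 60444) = 1450656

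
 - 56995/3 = - 18999 + 2/3 = -18998.33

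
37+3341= 3378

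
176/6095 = 176/6095 = 0.03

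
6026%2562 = 902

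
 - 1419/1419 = - 1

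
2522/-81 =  - 32+70/81 = - 31.14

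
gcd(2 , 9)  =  1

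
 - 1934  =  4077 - 6011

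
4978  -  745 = 4233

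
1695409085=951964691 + 743444394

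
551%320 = 231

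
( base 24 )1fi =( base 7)2532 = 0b1110111010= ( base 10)954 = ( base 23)1ib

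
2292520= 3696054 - 1403534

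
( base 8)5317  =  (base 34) 2DD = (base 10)2767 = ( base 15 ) C47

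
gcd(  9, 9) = 9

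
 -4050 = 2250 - 6300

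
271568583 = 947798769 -676230186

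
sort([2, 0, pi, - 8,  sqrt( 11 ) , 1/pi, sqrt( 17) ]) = [ - 8, 0,1/pi, 2, pi, sqrt( 11 ), sqrt( 17) ]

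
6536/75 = 87 + 11/75 = 87.15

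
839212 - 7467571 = - 6628359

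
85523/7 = 12217 + 4/7  =  12217.57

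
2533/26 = 2533/26 = 97.42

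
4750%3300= 1450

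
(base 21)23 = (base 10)45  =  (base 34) 1B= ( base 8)55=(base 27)1i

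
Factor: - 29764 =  - 2^2*7^1*1063^1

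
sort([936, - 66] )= [-66,936 ]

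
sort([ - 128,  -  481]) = [ - 481, - 128] 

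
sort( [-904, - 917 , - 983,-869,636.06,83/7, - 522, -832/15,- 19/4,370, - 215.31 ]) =[ - 983, -917,  -  904,  -  869,-522, - 215.31,-832/15,  -  19/4, 83/7,370,  636.06] 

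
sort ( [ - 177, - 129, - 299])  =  [- 299, - 177, - 129] 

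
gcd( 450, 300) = 150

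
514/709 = 514/709 = 0.72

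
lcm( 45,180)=180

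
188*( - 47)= - 8836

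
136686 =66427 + 70259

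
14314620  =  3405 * 4204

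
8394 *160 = 1343040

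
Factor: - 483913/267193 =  - 61^1*7933^1*267193^( - 1 ) 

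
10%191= 10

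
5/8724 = 5/8724  =  0.00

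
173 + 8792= 8965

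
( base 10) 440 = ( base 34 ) CW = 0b110111000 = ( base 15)1E5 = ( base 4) 12320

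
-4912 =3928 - 8840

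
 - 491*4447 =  - 2183477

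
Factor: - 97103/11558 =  - 2^( - 1)*5779^( - 1)*97103^1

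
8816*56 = 493696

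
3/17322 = 1/5774 = 0.00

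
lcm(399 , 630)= 11970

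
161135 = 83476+77659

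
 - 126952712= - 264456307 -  - 137503595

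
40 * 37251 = 1490040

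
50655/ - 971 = -53  +  808/971 = -52.17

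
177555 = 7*25365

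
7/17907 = 7/17907 = 0.00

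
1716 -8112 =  - 6396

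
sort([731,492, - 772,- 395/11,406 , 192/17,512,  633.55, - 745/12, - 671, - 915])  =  [ - 915, - 772,-671,  -  745/12,-395/11,  192/17, 406, 492, 512, 633.55,  731] 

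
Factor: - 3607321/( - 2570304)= 2^( - 6 )*3^( - 1) * 11^( - 1) *19^1 * 1217^ (  -  1) * 189859^1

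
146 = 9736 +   -  9590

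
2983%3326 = 2983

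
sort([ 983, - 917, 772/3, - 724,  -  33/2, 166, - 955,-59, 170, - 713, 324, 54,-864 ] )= [ - 955,-917,-864, - 724,-713 ,  -  59, - 33/2, 54,  166,170, 772/3,324,983 ] 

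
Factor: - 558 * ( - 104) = 2^4*3^2*13^1*31^1 = 58032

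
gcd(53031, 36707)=11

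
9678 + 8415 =18093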